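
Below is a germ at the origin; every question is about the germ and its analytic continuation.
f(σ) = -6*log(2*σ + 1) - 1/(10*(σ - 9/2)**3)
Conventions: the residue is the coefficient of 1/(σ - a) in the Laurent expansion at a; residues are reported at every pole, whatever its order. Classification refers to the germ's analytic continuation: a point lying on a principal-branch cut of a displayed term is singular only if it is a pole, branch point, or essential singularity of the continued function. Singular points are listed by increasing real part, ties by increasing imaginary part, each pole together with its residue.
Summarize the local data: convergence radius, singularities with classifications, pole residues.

Denominator factor (σ - 9/2)^3: pole of order 3 at 9/2, modulus 9/2.
Branch term (-6)*log(1 - σ/(-1/2)): its argument vanishes at σ = -1/2, a logarithmic branch point, modulus 1/2.
The radius of convergence is the smallest modulus among the singular points: 1/2.
The branch term is analytic at 9/2 and contributes nothing to the residue; only the rational part matters.
At the order-3 pole 9/2 set g(σ) = (σ - (9/2))^3*(rational part) = -1/10.
Order-3 pole: residue = g''(a)/2; g''(9/2) = 0, so the residue is 0.
List the singular points by increasing real part (a conjugate pair: the negative imaginary part first).

Radius of convergence at 0: 1/2.
At -1/2: a logarithmic branch point.
At 9/2: a pole of order 3; residue 0.


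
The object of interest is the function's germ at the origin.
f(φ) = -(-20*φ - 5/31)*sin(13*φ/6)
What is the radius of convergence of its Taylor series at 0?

The radius of convergence is infinite.

The factor -sin(13*φ/6) is entire and contributes no finite singular point.
The polynomial part has no poles.
No finite singular points: the Taylor series at 0 converges everywhere.


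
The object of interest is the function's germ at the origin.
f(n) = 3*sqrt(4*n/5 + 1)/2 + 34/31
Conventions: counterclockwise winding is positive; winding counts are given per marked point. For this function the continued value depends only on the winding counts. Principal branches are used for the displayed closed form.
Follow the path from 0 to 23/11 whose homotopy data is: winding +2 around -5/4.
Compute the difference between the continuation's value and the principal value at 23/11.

The rational part is single-valued and drops out of the difference; each branch term changes only by its own monodromy.
(3/2)*sqrt(1 - n/(-5/4)): winding +2 is even, the square root returns to the same sheet, contribution 0.
Summing the contributions at n = 23/11 gives 0.

Continued minus principal equals 0.


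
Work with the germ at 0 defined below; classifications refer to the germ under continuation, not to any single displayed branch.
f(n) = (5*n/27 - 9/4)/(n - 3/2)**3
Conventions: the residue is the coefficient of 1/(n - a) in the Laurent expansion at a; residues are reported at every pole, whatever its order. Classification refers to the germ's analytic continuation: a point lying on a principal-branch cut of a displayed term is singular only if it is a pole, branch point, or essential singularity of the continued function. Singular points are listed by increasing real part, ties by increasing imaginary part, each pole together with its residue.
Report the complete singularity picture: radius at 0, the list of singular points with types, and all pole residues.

Denominator factor (n - 3/2)^3: pole of order 3 at 3/2, modulus 3/2.
The radius of convergence is the smallest modulus among the singular points: 3/2.
At the order-3 pole 3/2 set g(n) = (n - (3/2))^3*f(n) = 5*n/27 - 9/4.
Order-3 pole: residue = g''(a)/2; g''(3/2) = 0, so the residue is 0.

Radius of convergence at 0: 3/2.
At 3/2: a pole of order 3; residue 0.


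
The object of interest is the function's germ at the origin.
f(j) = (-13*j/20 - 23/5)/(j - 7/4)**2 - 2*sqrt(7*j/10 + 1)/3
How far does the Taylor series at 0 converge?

Denominator factor (j - 7/4)^2: pole of order 2 at 7/4, modulus 7/4.
Branch term (-2/3)*sqrt(1 - j/(-10/7)): its argument vanishes at j = -10/7, a square-root branch point, modulus 10/7.
The radius of convergence is the smallest modulus among the singular points: 10/7.

The radius of convergence is 10/7.


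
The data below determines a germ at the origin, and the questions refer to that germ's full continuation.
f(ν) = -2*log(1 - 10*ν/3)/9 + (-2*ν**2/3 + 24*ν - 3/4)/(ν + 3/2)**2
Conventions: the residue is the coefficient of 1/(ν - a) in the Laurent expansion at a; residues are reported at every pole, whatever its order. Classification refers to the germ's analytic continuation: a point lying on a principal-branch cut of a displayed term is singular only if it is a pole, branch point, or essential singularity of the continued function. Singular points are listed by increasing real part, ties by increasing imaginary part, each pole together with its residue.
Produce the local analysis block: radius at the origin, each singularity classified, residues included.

Denominator factor (ν + 3/2)^2: pole of order 2 at -3/2, modulus 3/2.
Branch term (-2/9)*log(1 - ν/(3/10)): its argument vanishes at ν = 3/10, a logarithmic branch point, modulus 3/10.
The radius of convergence is the smallest modulus among the singular points: 3/10.
The branch term is analytic at -3/2 and contributes nothing to the residue; only the rational part matters.
At the order-2 pole -3/2 set g(ν) = (ν - (-3/2))^2*(rational part) = -2*ν**2/3 + 24*ν - 3/4.
Order-2 pole: residue = g'(a); g'(-3/2) = 26, so the residue is 26.
List the singular points by increasing real part (a conjugate pair: the negative imaginary part first).

Radius of convergence at 0: 3/10.
At -3/2: a pole of order 2; residue 26.
At 3/10: a logarithmic branch point.


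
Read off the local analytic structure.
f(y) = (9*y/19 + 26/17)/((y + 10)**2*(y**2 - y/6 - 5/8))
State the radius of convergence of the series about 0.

The radius of convergence is -1/12 + (1/12)*sqrt(91).

Denominator factor (y**2 - y/6 - 5/8): discriminant 91/36, real irrational roots 1/12 + (1/12)*sqrt(91) and 1/12 - (1/12)*sqrt(91); poles of order 1, moduli 1/12 + (1/12)*sqrt(91) and -1/12 + (1/12)*sqrt(91).
Denominator factor (y + 10)^2: pole of order 2 at -10, modulus 10.
The radius of convergence is the smallest modulus among the singular points: -1/12 + (1/12)*sqrt(91).


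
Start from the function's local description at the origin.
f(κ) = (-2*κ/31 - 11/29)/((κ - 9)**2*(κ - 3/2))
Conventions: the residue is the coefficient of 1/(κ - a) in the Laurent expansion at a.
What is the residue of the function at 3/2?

The residue is -1712/202275.

At the order-1 pole 3/2 set g(κ) = (κ - (3/2))*f(κ) = (-2*κ/31 - 11/29)/(κ - 9)**2.
Simple pole: residue = g(a) at a = 3/2, which is -1712/202275.


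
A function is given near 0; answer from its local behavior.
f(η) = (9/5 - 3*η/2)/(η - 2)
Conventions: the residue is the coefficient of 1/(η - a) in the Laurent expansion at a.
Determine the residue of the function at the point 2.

At the order-1 pole 2 set g(η) = (η - (2))*f(η) = 9/5 - 3*η/2.
Simple pole: residue = g(a) at a = 2, which is -6/5.

The residue is -6/5.


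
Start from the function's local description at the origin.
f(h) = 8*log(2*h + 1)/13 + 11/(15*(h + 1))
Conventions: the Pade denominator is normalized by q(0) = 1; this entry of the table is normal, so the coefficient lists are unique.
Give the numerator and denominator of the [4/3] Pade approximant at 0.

Taylor coefficients needed (expand at 0): a_0 = 11/15, a_1 = 97/195, a_2 = -97/195, a_3 = 59/65, a_4 = -337/195, a_5 = 125/39, a_6 = -379/65, a_7 = 14359/1365.
Write the denominator as Q(h) = 1 + q1*h + q2*h^2 + q3*h^3. Requiring Q*f - P = O(h^8) with deg P <= 4 kills the coefficients of h^5..h^7 in Q*f:
  h^5: a_5 + q1*a_4 + q2*a_3 + q3*a_2 = 0, i.e. 125/39 + (-337/195)*q1 + (59/65)*q2 + (-97/195)*q3 = 0.
  h^6: a_6 + q1*a_5 + q2*a_4 + q3*a_3 = 0, i.e. -379/65 + (125/39)*q1 + (-337/195)*q2 + (59/65)*q3 = 0.
  h^7: a_7 + q1*a_6 + q2*a_5 + q3*a_4 = 0, i.e. 14359/1365 + (-379/65)*q1 + (125/39)*q2 + (-337/195)*q3 = 0.
Solving this linear system: q1 = 2187/763, q2 = 1758/763, q3 = 526/763.
The numerator is Q*f truncated at degree 4: P0 = a_0 = 11/15; P1 = a_1 + q1*a_0 = 386752/148785; P2 = a_2 + q1*a_1 + q2*a_0 = 55646/21255; P3 = a_3 + q1*a_2 + q2*a_1 + q3*a_0 = 168656/148785; P4 = a_4 + q1*a_3 + q2*a_2 + q3*a_1 = 32/455.

The Pade approximant has numerator coefficients [11/15, 386752/148785, 55646/21255, 168656/148785, 32/455]; denominator coefficients [1, 2187/763, 1758/763, 526/763].


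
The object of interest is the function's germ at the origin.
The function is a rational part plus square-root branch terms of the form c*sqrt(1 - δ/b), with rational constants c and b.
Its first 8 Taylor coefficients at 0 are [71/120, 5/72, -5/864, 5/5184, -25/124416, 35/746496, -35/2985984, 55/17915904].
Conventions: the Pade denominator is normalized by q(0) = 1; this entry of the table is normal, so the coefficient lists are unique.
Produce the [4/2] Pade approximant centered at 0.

Taylor coefficients needed (read off): a_0 = 71/120, a_1 = 5/72, a_2 = -5/864, a_3 = 5/5184, a_4 = -25/124416, a_5 = 35/746496, a_6 = -35/2985984.
Write the denominator as Q(δ) = 1 + q1*δ + q2*δ^2. Requiring Q*f - P = O(δ^7) with deg P <= 4 kills the coefficients of δ^5..δ^6 in Q*f:
  δ^5: a_5 + q1*a_4 + q2*a_3 = 0, i.e. 35/746496 + (-25/124416)*q1 + (5/5184)*q2 = 0.
  δ^6: a_6 + q1*a_5 + q2*a_4 = 0, i.e. -35/2985984 + (35/746496)*q1 + (-25/124416)*q2 = 0.
Solving this linear system: q1 = 7/18, q2 = 7/216.
The numerator is Q*f truncated at degree 4: P0 = a_0 = 71/120; P1 = a_1 + q1*a_0 = 647/2160; P2 = a_2 + q1*a_1 + q2*a_0 = 349/8640; P3 = a_3 + q1*a_2 + q2*a_1 = 5/5184; P4 = a_4 + q1*a_3 + q2*a_2 = -5/373248.

The Pade approximant has numerator coefficients [71/120, 647/2160, 349/8640, 5/5184, -5/373248]; denominator coefficients [1, 7/18, 7/216].


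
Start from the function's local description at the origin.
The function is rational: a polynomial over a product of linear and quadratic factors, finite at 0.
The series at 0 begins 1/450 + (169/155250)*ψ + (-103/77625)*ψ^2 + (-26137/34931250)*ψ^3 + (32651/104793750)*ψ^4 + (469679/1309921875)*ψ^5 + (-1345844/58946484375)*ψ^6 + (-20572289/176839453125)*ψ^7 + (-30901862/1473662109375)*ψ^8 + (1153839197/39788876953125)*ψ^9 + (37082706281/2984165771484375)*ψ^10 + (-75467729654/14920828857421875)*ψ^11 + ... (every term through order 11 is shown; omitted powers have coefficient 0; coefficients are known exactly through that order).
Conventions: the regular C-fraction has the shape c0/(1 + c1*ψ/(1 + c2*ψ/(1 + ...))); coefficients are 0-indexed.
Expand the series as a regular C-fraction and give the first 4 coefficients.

Taylor coefficients (read off): a_0 = 1/450, a_1 = 169/155250, a_2 = -103/77625, a_3 = -26137/34931250.
c0 = a_0 = 1/450. Peel one level at a time: if S = 1 + c*ψ/S' with S'(0) = 1, then c is the ψ-coefficient of S and S' = c*ψ/(S - 1).
S_1 = c0/f = 1 + (-169/345)*ψ + (99631/119025)*ψ^2 + ...; c1 = -169/345.
S_2 = c1*ψ/(S_1 - 1) = 1 + (99631/58305)*ψ + (13965253/6426225)*ψ^2 + ...; c2 = 99631/58305.
S_3 = c2*ψ/(S_2 - 1) = 1 + (-321200819/252564585)*ψ + ...; c3 = -321200819/252564585.

The regular C-fraction coefficients are [1/450, -169/345, 99631/58305, -321200819/252564585].


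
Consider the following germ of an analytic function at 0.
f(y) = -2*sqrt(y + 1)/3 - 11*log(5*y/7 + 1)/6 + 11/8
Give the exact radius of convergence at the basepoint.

The radius of convergence is 1.

Branch term (-11/6)*log(1 - y/(-7/5)): its argument vanishes at y = -7/5, a logarithmic branch point, modulus 7/5.
Branch term (-2/3)*sqrt(1 - y/(-1)): its argument vanishes at y = -1, a square-root branch point, modulus 1.
The radius of convergence is the smallest modulus among the singular points: 1.


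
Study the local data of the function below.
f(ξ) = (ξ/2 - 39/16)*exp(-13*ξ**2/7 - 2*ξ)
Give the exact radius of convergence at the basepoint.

The radius of convergence is infinite.

The factor exp(-13*ξ**2/7 - 2*ξ) is entire and contributes no finite singular point.
The polynomial part has no poles.
No finite singular points: the Taylor series at 0 converges everywhere.


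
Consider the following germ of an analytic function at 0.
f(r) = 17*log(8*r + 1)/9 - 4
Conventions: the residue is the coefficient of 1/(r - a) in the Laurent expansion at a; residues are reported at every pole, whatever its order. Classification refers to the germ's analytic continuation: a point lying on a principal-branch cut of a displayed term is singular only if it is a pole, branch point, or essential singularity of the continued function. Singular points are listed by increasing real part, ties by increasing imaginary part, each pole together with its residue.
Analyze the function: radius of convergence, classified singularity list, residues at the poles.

Radius of convergence at 0: 1/8.
At -1/8: a logarithmic branch point.

Branch term (17/9)*log(1 - r/(-1/8)): its argument vanishes at r = -1/8, a logarithmic branch point, modulus 1/8.
The radius of convergence is the smallest modulus among the singular points: 1/8.


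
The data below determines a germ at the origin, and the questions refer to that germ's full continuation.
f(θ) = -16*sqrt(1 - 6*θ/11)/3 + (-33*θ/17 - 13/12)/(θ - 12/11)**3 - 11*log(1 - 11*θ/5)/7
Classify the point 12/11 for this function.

The point is a pole of order 3.

The denominator factor θ - 12/11 vanishes at 12/11 and appears to the power 3; the numerator there equals -653/204, nonzero, and no other factor vanishes.
The branch terms are analytic at this point.
Hence a pole whose order is the multiplicity, 3.


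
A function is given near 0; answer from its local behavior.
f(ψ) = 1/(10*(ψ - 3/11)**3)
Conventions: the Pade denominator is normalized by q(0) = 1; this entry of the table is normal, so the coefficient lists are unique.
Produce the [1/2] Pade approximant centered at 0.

Taylor coefficients needed (expand at 0): a_0 = -1331/270, a_1 = -14641/270, a_2 = -161051/405, a_3 = -1771561/729.
Write the denominator as Q(ψ) = 1 + q1*ψ + q2*ψ^2. Requiring Q*f - P = O(ψ^4) with deg P <= 1 kills the coefficients of ψ^2..ψ^3 in Q*f:
  ψ^2: a_2 + q1*a_1 + q2*a_0 = 0, i.e. -161051/405 + (-14641/270)*q1 + (-1331/270)*q2 = 0.
  ψ^3: a_3 + q1*a_2 + q2*a_1 = 0, i.e. -1771561/729 + (-161051/405)*q1 + (-14641/270)*q2 = 0.
Solving this linear system: q1 = -88/9, q2 = 242/9.
The numerator is Q*f truncated at degree 1: P0 = a_0 = -1331/270; P1 = a_1 + q1*a_0 = -14641/2430.

The Pade approximant has numerator coefficients [-1331/270, -14641/2430]; denominator coefficients [1, -88/9, 242/9].


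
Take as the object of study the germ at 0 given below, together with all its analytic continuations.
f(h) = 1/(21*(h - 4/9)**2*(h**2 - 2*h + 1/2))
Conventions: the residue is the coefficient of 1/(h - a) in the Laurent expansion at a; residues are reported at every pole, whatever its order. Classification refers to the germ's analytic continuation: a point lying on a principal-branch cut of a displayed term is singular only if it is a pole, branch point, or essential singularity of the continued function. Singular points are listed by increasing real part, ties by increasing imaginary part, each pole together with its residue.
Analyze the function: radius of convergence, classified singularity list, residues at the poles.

Denominator factor (h - 4/9)^2: pole of order 2 at 4/9, modulus 4/9.
Denominator factor (h**2 - 2*h + 1/2): discriminant 2, real irrational roots 1 + (1/2)*sqrt(2) and 1 - (1/2)*sqrt(2); poles of order 1, moduli 1 + (1/2)*sqrt(2) and 1 - (1/2)*sqrt(2).
The radius of convergence is the smallest modulus among the singular points: 1 - (1/2)*sqrt(2).
The factor h**2 - 2*h + 1/2 splits as (h - a)(h - a') with a = 1 - (1/2)*sqrt(2), a' = 1 + (1/2)*sqrt(2). At the order-1 pole a set g(h) = (h - a)*f(h) = [1/(21*(h - 4/9)**2)] / (h - a').
Simple pole: residue = g(a) at a = 1 - (1/2)*sqrt(2), which is -4860/6727 - (3537/6727)*sqrt(2).
At the order-2 pole 4/9 set g(h) = (h - (4/9))^2*f(h) = 1/(21*(h**2 - 2*h + 1/2)).
Order-2 pole: residue = g'(a); g'(4/9) = 9720/6727, so the residue is 9720/6727.
The factor h**2 - 2*h + 1/2 splits as (h - a)(h - a') with a = 1 + (1/2)*sqrt(2), a' = 1 - (1/2)*sqrt(2). At the order-1 pole a set g(h) = (h - a)*f(h) = [1/(21*(h - 4/9)**2)] / (h - a').
Simple pole: residue = g(a) at a = 1 + (1/2)*sqrt(2), which is -4860/6727 + (3537/6727)*sqrt(2).
List the singular points by increasing real part (a conjugate pair: the negative imaginary part first).

Radius of convergence at 0: 1 - (1/2)*sqrt(2).
At 1 - (1/2)*sqrt(2): a pole of order 1; residue -4860/6727 - (3537/6727)*sqrt(2).
At 4/9: a pole of order 2; residue 9720/6727.
At 1 + (1/2)*sqrt(2): a pole of order 1; residue -4860/6727 + (3537/6727)*sqrt(2).


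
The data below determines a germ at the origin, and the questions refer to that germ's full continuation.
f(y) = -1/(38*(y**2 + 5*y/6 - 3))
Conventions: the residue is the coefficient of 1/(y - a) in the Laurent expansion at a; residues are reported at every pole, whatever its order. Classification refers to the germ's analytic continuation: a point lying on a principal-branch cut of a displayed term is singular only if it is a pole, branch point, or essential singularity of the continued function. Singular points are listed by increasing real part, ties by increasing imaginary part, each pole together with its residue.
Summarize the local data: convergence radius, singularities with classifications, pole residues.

Radius of convergence at 0: -5/12 + (1/12)*sqrt(457).
At -5/12 - (1/12)*sqrt(457): a pole of order 1; residue (3/8683)*sqrt(457).
At -5/12 + (1/12)*sqrt(457): a pole of order 1; residue -(3/8683)*sqrt(457).

Denominator factor (y**2 + 5*y/6 - 3): discriminant 457/36, real irrational roots -5/12 + (1/12)*sqrt(457) and -5/12 - (1/12)*sqrt(457); poles of order 1, moduli -5/12 + (1/12)*sqrt(457) and 5/12 + (1/12)*sqrt(457).
The radius of convergence is the smallest modulus among the singular points: -5/12 + (1/12)*sqrt(457).
The factor y**2 + 5*y/6 - 3 splits as (y - a)(y - a') with a = -5/12 - (1/12)*sqrt(457), a' = -5/12 + (1/12)*sqrt(457). At the order-1 pole a set g(y) = (y - a)*f(y) = [-1/38] / (y - a').
Simple pole: residue = g(a) at a = -5/12 - (1/12)*sqrt(457), which is (3/8683)*sqrt(457).
The factor y**2 + 5*y/6 - 3 splits as (y - a)(y - a') with a = -5/12 + (1/12)*sqrt(457), a' = -5/12 - (1/12)*sqrt(457). At the order-1 pole a set g(y) = (y - a)*f(y) = [-1/38] / (y - a').
Simple pole: residue = g(a) at a = -5/12 + (1/12)*sqrt(457), which is -(3/8683)*sqrt(457).
List the singular points by increasing real part (a conjugate pair: the negative imaginary part first).


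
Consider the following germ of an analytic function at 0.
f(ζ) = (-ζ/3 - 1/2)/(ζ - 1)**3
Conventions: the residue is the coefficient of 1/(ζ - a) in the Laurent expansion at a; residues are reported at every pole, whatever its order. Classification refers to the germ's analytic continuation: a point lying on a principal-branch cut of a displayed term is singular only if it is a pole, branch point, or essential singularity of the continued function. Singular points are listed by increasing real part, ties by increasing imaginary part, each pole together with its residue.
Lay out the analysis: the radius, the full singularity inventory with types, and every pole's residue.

Denominator factor (ζ - 1)^3: pole of order 3 at 1, modulus 1.
The radius of convergence is the smallest modulus among the singular points: 1.
At the order-3 pole 1 set g(ζ) = (ζ - (1))^3*f(ζ) = -ζ/3 - 1/2.
Order-3 pole: residue = g''(a)/2; g''(1) = 0, so the residue is 0.

Radius of convergence at 0: 1.
At 1: a pole of order 3; residue 0.


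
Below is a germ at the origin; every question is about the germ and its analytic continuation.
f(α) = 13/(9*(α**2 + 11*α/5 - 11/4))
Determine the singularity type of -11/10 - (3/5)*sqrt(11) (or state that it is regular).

The denominator factor α**2 + 11*α/5 - 11/4 vanishes at -11/10 - (3/5)*sqrt(11) and appears to the power 1; the numerator there equals 13/9, nonzero, and no other factor vanishes.
Hence a pole whose order is the multiplicity, 1.

The point is a pole of order 1.


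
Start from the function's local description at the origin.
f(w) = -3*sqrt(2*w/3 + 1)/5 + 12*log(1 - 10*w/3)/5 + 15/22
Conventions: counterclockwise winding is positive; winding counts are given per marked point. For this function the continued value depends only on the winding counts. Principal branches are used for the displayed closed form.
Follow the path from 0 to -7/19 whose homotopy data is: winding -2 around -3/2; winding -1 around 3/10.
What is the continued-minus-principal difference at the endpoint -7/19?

The rational part is single-valued and drops out of the difference; each branch term changes only by its own monodromy.
(12/5)*log(1 - w/(3/10)): each positive loop around 3/10 adds 2*pi*i to the log, so winding -1 contributes (12/5)*(-1)*2*pi*i = -(24/5)*pi*i.
(-3/5)*sqrt(1 - w/(-3/2)): winding -2 is even, the square root returns to the same sheet, contribution 0.
Summing the contributions at w = -7/19 gives -(24/5)*pi*i.

Continued minus principal equals -(24/5)*pi*i.


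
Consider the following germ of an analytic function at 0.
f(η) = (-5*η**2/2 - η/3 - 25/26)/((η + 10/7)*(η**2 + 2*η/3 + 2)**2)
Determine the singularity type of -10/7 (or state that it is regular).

The denominator factor η + 10/7 vanishes at -10/7 and appears to the power 1; the numerator there equals -21355/3822, nonzero, and no other factor vanishes.
Hence a pole whose order is the multiplicity, 1.

The point is a pole of order 1.


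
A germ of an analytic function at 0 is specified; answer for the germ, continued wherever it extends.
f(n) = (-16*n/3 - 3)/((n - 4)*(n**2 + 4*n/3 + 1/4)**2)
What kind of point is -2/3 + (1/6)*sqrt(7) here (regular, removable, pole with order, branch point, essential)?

The point is a pole of order 2.

The denominator factor n**2 + 4*n/3 + 1/4 vanishes at -2/3 + (1/6)*sqrt(7) and appears to the power 2; the numerator there equals 5/9 - (8/9)*sqrt(7), nonzero, and no other factor vanishes.
Hence a pole whose order is the multiplicity, 2.


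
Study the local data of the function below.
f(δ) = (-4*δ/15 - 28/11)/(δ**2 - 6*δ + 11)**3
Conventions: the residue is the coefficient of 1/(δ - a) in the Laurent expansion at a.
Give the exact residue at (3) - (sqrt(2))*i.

The factor δ**2 - 6*δ + 11 splits as (δ - a)(δ - a') with a = (3) - (sqrt(2))*i, a' = (3) + (sqrt(2))*i. At the order-3 pole a set g(δ) = (δ - a)^3*f(δ) = [-4*δ/15 - 28/11] / (δ - a')^3.
Order-3 pole: residue = g''(a)/2; g''((3) - (sqrt(2))*i) = -((69/440)*sqrt(2))*i, so the residue is -((69/880)*sqrt(2))*i.

The residue is -((69/880)*sqrt(2))*i.


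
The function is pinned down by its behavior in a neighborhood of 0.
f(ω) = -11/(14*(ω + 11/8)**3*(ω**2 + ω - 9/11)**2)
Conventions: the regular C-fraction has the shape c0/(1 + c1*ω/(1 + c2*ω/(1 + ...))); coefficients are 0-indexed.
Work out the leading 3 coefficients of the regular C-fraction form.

Taylor coefficients (expand at 0): a_0 = -256/567, a_1 = -6656/56133, a_2 = -3986176/1852389.
c0 = a_0 = -256/567. Peel one level at a time: if S = 1 + c*ω/S' with S'(0) = 1, then c is the ω-coefficient of S and S' = c*ω/(S - 1).
S_1 = c0/f = 1 + (-26/99)*ω + (-46037/9801)*ω^2 + ...; c1 = -26/99.
S_2 = c1*ω/(S_1 - 1) = 1 + (-46037/2574)*ω + ...; c2 = -46037/2574.

The regular C-fraction coefficients are [-256/567, -26/99, -46037/2574].


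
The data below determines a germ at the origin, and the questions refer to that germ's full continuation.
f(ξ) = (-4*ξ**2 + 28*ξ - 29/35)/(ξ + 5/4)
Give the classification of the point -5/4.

The point is a pole of order 1.

The denominator factor ξ + 5/4 vanishes at -5/4 and appears to the power 1; the numerator there equals -5891/140, nonzero, and no other factor vanishes.
Hence a pole whose order is the multiplicity, 1.


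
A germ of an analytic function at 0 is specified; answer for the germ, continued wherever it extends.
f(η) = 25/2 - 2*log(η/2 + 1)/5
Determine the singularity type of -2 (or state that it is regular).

The point is a logarithmic branch point.

The term (-2/5)*log(1 - η/(-2)) has argument 1 - -2/(-2) = 0 at -2: a logarithmic (infinitely-sheeted) branch point; the remaining terms are analytic or single-valued there.


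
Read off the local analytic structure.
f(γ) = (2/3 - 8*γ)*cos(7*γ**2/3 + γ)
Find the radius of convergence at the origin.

The radius of convergence is infinite.

The factor cos(7*γ**2/3 + γ) is entire and contributes no finite singular point.
The polynomial part has no poles.
No finite singular points: the Taylor series at 0 converges everywhere.


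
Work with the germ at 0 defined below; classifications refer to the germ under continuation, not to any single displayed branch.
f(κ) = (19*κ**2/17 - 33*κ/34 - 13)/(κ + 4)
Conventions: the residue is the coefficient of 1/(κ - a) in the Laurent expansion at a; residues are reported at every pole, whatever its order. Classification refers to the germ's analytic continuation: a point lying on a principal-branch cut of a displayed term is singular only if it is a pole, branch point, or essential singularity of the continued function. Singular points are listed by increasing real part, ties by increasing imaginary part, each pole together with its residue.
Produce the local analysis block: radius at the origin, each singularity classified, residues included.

Denominator factor (κ + 4): pole of order 1 at -4, modulus 4.
The radius of convergence is the smallest modulus among the singular points: 4.
At the order-1 pole -4 set g(κ) = (κ - (-4))*f(κ) = 19*κ**2/17 - 33*κ/34 - 13.
Simple pole: residue = g(a) at a = -4, which is 149/17.

Radius of convergence at 0: 4.
At -4: a pole of order 1; residue 149/17.


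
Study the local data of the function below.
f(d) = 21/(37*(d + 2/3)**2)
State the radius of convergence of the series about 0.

The radius of convergence is 2/3.

Denominator factor (d + 2/3)^2: pole of order 2 at -2/3, modulus 2/3.
The radius of convergence is the smallest modulus among the singular points: 2/3.


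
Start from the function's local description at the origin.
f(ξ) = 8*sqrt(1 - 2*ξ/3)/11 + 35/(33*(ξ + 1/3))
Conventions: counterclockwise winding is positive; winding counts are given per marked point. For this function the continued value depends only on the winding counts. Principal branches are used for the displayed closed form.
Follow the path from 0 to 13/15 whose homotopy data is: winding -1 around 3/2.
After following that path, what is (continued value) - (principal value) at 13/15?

The rational part is single-valued and drops out of the difference; each branch term changes only by its own monodromy.
(8/11)*sqrt(1 - ξ/(3/2)): winding -1 is odd, the square root flips sign, contributing -2*(8/11)*sqrt(1 - (13/15)/(3/2)) = -2*(8/11)*sqrt(19/45) = -(16/165)*sqrt(95).
Summing the contributions at ξ = 13/15 gives -(16/165)*sqrt(95).

Continued minus principal equals -(16/165)*sqrt(95).


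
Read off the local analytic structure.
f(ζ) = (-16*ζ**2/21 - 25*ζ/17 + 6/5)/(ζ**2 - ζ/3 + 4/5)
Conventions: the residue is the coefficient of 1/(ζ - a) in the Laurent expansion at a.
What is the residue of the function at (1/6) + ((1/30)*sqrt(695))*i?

The factor ζ**2 - ζ/3 + 4/5 splits as (ζ - a)(ζ - a') with a = (1/6) + ((1/30)*sqrt(695))*i, a' = (1/6) - ((1/30)*sqrt(695))*i. At the order-1 pole a set g(ζ) = (ζ - a)*f(ζ) = [-16*ζ**2/21 - 25*ζ/17 + 6/5] / (ζ - a').
Simple pole: residue = g(a) at a = (1/6) + ((1/30)*sqrt(695))*i, which is (-1847/2142) - ((9781/297738)*sqrt(695))*i.

The residue is (-1847/2142) - ((9781/297738)*sqrt(695))*i.


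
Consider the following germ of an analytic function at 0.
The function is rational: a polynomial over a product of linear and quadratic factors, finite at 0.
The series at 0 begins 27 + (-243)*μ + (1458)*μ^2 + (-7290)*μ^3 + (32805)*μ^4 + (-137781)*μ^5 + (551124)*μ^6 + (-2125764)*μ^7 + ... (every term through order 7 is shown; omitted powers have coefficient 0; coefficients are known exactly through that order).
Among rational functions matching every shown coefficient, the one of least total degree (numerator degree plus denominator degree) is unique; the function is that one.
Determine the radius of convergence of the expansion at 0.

No rational of total degree below 3 reproduces all 8 coefficients; solving the [0/3] Pade equations on them gives f(μ) = (μ + 1/3)**(-3), whose expansion matches every shown term.
Denominator factor (μ + 1/3)^3: pole of order 3 at -1/3, modulus 1/3.
The radius of convergence is the smallest modulus among the singular points: 1/3.

The radius of convergence is 1/3.


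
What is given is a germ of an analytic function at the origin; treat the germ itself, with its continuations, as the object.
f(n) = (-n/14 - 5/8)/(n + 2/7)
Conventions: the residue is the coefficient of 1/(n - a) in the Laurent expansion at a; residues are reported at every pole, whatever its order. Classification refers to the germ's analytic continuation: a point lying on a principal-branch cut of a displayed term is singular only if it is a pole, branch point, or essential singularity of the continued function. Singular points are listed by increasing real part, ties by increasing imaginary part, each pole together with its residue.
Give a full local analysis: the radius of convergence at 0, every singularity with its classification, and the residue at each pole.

Denominator factor (n + 2/7): pole of order 1 at -2/7, modulus 2/7.
The radius of convergence is the smallest modulus among the singular points: 2/7.
At the order-1 pole -2/7 set g(n) = (n - (-2/7))*f(n) = -n/14 - 5/8.
Simple pole: residue = g(a) at a = -2/7, which is -237/392.

Radius of convergence at 0: 2/7.
At -2/7: a pole of order 1; residue -237/392.


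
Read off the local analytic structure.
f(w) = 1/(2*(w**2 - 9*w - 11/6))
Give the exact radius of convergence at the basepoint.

Denominator factor (w**2 - 9*w - 11/6): discriminant 265/3, real irrational roots 9/2 + (1/6)*sqrt(795) and 9/2 - (1/6)*sqrt(795); poles of order 1, moduli 9/2 + (1/6)*sqrt(795) and -9/2 + (1/6)*sqrt(795).
The radius of convergence is the smallest modulus among the singular points: -9/2 + (1/6)*sqrt(795).

The radius of convergence is -9/2 + (1/6)*sqrt(795).


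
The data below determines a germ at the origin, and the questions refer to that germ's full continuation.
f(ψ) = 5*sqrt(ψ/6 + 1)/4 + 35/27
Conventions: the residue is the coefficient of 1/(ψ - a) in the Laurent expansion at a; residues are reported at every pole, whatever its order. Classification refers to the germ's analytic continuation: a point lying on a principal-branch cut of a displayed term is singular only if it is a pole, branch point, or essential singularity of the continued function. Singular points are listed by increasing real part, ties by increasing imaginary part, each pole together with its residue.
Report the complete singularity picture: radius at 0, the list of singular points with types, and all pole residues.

Radius of convergence at 0: 6.
At -6: an algebraic (square-root) branch point.

Branch term (5/4)*sqrt(1 - ψ/(-6)): its argument vanishes at ψ = -6, a square-root branch point, modulus 6.
The radius of convergence is the smallest modulus among the singular points: 6.


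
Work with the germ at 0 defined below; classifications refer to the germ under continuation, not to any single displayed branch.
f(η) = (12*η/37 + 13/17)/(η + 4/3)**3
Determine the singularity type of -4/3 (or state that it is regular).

The denominator factor η + 4/3 vanishes at -4/3 and appears to the power 3; the numerator there equals 209/629, nonzero, and no other factor vanishes.
Hence a pole whose order is the multiplicity, 3.

The point is a pole of order 3.


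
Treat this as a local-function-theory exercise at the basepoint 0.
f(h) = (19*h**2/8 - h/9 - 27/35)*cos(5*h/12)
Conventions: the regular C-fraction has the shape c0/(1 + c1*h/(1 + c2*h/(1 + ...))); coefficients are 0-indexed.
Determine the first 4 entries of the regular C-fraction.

The regular C-fraction coefficients are [-27/35, -35/243, 1204129/54432, -5890389147/269724896].

Taylor coefficients (expand at 0): a_0 = -27/35, a_1 = -1/9, a_2 = 547/224, a_3 = 25/2592.
c0 = a_0 = -27/35. Peel one level at a time: if S = 1 + c*h/S' with S'(0) = 1, then c is the h-coefficient of S and S' = c*h/(S - 1).
S_1 = c0/f = 1 + (-35/243)*h + (6020645/1889568)*h^2 + ...; c1 = -35/243.
S_2 = c1*h/(S_1 - 1) = 1 + (1204129/54432)*h + (218162561/451584)*h^2 + ...; c2 = 1204129/54432.
S_3 = c2*h/(S_2 - 1) = 1 + (-5890389147/269724896)*h + ...; c3 = -5890389147/269724896.


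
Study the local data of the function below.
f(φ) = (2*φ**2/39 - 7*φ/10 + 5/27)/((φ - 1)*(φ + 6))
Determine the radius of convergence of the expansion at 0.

Denominator factor (φ - 1): pole of order 1 at 1, modulus 1.
Denominator factor (φ + 6): pole of order 1 at -6, modulus 6.
The radius of convergence is the smallest modulus among the singular points: 1.

The radius of convergence is 1.


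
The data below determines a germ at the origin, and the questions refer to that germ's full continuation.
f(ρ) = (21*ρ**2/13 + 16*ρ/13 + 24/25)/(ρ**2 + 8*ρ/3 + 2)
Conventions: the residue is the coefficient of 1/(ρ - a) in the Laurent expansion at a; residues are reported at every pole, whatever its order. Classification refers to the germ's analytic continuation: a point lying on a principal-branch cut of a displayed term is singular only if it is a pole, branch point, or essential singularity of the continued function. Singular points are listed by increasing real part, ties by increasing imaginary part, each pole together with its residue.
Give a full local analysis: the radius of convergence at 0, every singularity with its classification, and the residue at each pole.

Radius of convergence at 0: sqrt(2).
At (-4/3) - ((1/3)*sqrt(2))*i: a pole of order 1; residue (-20/13) + ((893/650)*sqrt(2))*i.
At (-4/3) + ((1/3)*sqrt(2))*i: a pole of order 1; residue (-20/13) - ((893/650)*sqrt(2))*i.

Denominator factor (ρ**2 + 8*ρ/3 + 2): discriminant -8/9, complex-conjugate roots (-4/3) + ((1/3)*sqrt(2))*i and (-4/3) - ((1/3)*sqrt(2))*i; poles of order 1, moduli sqrt(2) and sqrt(2).
The radius of convergence is the smallest modulus among the singular points: sqrt(2).
The factor ρ**2 + 8*ρ/3 + 2 splits as (ρ - a)(ρ - a') with a = (-4/3) - ((1/3)*sqrt(2))*i, a' = (-4/3) + ((1/3)*sqrt(2))*i. At the order-1 pole a set g(ρ) = (ρ - a)*f(ρ) = [21*ρ**2/13 + 16*ρ/13 + 24/25] / (ρ - a').
Simple pole: residue = g(a) at a = (-4/3) - ((1/3)*sqrt(2))*i, which is (-20/13) + ((893/650)*sqrt(2))*i.
The factor ρ**2 + 8*ρ/3 + 2 splits as (ρ - a)(ρ - a') with a = (-4/3) + ((1/3)*sqrt(2))*i, a' = (-4/3) - ((1/3)*sqrt(2))*i. At the order-1 pole a set g(ρ) = (ρ - a)*f(ρ) = [21*ρ**2/13 + 16*ρ/13 + 24/25] / (ρ - a').
Simple pole: residue = g(a) at a = (-4/3) + ((1/3)*sqrt(2))*i, which is (-20/13) - ((893/650)*sqrt(2))*i.
List the singular points by increasing real part (a conjugate pair: the negative imaginary part first).


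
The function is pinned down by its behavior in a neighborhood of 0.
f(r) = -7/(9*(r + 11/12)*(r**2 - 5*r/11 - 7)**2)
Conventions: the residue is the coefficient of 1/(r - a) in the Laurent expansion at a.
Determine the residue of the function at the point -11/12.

The residue is -16128/683929.

At the order-1 pole -11/12 set g(r) = (r - (-11/12))*f(r) = -7/(9*(r**2 - 5*r/11 - 7)**2).
Simple pole: residue = g(a) at a = -11/12, which is -16128/683929.


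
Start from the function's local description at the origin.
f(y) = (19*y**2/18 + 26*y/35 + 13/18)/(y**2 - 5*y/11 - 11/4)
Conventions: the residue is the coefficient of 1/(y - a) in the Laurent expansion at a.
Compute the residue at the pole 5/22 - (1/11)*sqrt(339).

The residue is 8473/13860 - (238013/3758832)*sqrt(339).

The factor y**2 - 5*y/11 - 11/4 splits as (y - a)(y - a') with a = 5/22 - (1/11)*sqrt(339), a' = 5/22 + (1/11)*sqrt(339). At the order-1 pole a set g(y) = (y - a)*f(y) = [19*y**2/18 + 26*y/35 + 13/18] / (y - a').
Simple pole: residue = g(a) at a = 5/22 - (1/11)*sqrt(339), which is 8473/13860 - (238013/3758832)*sqrt(339).


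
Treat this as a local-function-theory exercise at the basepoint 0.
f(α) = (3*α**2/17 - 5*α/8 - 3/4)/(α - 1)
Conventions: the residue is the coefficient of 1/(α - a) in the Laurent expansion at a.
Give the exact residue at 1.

At the order-1 pole 1 set g(α) = (α - (1))*f(α) = 3*α**2/17 - 5*α/8 - 3/4.
Simple pole: residue = g(a) at a = 1, which is -163/136.

The residue is -163/136.


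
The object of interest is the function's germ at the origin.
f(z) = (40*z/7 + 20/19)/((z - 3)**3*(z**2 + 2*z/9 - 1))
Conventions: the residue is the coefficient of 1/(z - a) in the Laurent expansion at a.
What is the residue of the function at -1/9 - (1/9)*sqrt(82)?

The factor z**2 + 2*z/9 - 1 splits as (z - a)(z - a') with a = -1/9 - (1/9)*sqrt(82), a' = -1/9 + (1/9)*sqrt(82). At the order-1 pole a set g(z) = (z - a)*f(z) = [(40*z/7 + 20/19)/(z - 3)**3] / (z - a').
Simple pole: residue = g(a) at a = -1/9 - (1/9)*sqrt(82), which is -321325/1753206 + (576760/35940723)*sqrt(82).

The residue is -321325/1753206 + (576760/35940723)*sqrt(82).


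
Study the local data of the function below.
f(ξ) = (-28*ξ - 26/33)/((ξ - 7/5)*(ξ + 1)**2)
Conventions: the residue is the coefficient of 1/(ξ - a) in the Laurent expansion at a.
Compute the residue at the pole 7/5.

The residue is -16495/2376.

At the order-1 pole 7/5 set g(ξ) = (ξ - (7/5))*f(ξ) = (-28*ξ - 26/33)/(ξ + 1)**2.
Simple pole: residue = g(a) at a = 7/5, which is -16495/2376.


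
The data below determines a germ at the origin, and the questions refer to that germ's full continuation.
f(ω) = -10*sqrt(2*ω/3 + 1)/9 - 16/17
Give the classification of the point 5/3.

There is no denominator, hence no pole anywhere.
Branch term sqrt(1 - ω/(-3/2)): argument at 5/3 is 19/9, nonzero, so 5/3 is not its branch point (a point on a principal cut is still regular for the continued germ).
So the germ continues analytically to 5/3.

The point is a regular point.


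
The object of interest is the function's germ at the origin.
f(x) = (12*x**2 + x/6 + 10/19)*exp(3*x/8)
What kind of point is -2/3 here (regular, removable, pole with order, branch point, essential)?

The point is a regular point.

There is no denominator, hence no pole anywhere.
The factor exp(3*x/8) is entire.
So the germ continues analytically to -2/3.


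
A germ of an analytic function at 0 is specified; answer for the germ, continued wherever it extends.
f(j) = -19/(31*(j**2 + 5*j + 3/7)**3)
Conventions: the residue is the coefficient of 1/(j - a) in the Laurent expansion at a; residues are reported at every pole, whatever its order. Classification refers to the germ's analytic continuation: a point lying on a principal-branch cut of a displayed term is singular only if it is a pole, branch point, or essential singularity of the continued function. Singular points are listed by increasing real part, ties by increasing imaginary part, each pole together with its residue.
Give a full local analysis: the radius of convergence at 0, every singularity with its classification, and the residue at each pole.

Radius of convergence at 0: 5/2 - (1/14)*sqrt(1141).
At -5/2 - (1/14)*sqrt(1141): a pole of order 3; residue (5586/134253157)*sqrt(1141).
At -5/2 + (1/14)*sqrt(1141): a pole of order 3; residue -(5586/134253157)*sqrt(1141).

Denominator factor (j**2 + 5*j + 3/7)^3: discriminant 163/7, real irrational roots -5/2 + (1/14)*sqrt(1141) and -5/2 - (1/14)*sqrt(1141); poles of order 3, moduli 5/2 - (1/14)*sqrt(1141) and 5/2 + (1/14)*sqrt(1141).
The radius of convergence is the smallest modulus among the singular points: 5/2 - (1/14)*sqrt(1141).
The factor j**2 + 5*j + 3/7 splits as (j - a)(j - a') with a = -5/2 - (1/14)*sqrt(1141), a' = -5/2 + (1/14)*sqrt(1141). At the order-3 pole a set g(j) = (j - a)^3*f(j) = [-19/31] / (j - a')^3.
Order-3 pole: residue = g''(a)/2; g''(-5/2 - (1/14)*sqrt(1141)) = (11172/134253157)*sqrt(1141), so the residue is (5586/134253157)*sqrt(1141).
The factor j**2 + 5*j + 3/7 splits as (j - a)(j - a') with a = -5/2 + (1/14)*sqrt(1141), a' = -5/2 - (1/14)*sqrt(1141). At the order-3 pole a set g(j) = (j - a)^3*f(j) = [-19/31] / (j - a')^3.
Order-3 pole: residue = g''(a)/2; g''(-5/2 + (1/14)*sqrt(1141)) = -(11172/134253157)*sqrt(1141), so the residue is -(5586/134253157)*sqrt(1141).
List the singular points by increasing real part (a conjugate pair: the negative imaginary part first).
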